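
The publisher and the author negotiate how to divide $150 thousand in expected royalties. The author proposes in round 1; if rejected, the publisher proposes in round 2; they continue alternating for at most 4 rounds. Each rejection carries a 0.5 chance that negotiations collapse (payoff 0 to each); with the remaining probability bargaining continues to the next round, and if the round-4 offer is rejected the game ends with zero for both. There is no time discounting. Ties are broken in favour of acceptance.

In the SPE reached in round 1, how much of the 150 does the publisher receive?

Round 4 (the publisher proposes): the author will accept anything ≥ 0, so the publisher offers 0 and keeps 150.
Round 3 (the author proposes): rejecting gives the publisher an expected 0.5 × 150 = 75. The author offers 75 and keeps 150 − 75 = 75.
Round 2 (the publisher proposes): rejecting gives the author an expected 0.5 × 75 = 37.5, so the publisher offers 37.5, keeping 112.5.
Round 1 (the author proposes): rejecting gives the publisher an expected 0.5 × 112.5 = 56.25; the author offers that and keeps 93.75.

56.25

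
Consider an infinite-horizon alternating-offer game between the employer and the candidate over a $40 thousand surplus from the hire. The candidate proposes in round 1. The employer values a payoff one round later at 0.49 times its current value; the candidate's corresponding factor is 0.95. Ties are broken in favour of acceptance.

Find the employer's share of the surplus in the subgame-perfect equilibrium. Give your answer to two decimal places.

In a stationary SPE each proposer offers the other exactly their discounted continuation value.
If the candidate keeps x when proposing and the employer keeps y when proposing, then x = 40 − 0.49y and y = 40 − 0.95x.
Solving: x = 40(1 − 0.49) / (1 − 0.95·0.49) = 20.4 / 0.5345 ≈ 38.1665.
The employer gets 40 − 38.1665 ≈ 1.8335.

1.83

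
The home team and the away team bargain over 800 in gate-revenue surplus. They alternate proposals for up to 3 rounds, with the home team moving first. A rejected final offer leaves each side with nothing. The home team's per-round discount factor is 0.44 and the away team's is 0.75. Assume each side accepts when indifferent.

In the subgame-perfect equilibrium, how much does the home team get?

Work backward from the last round.
Round 3 (the home team proposes): the away team will accept anything ≥ 0, so the home team offers 0 and keeps 800.
Round 2 (the away team proposes): the home team can get 800 next round, worth 0.44 × 800 = 352 now; the away team offers that and keeps 448.
Round 1 (the home team proposes): the away team can get 448 next round, worth 0.75 × 448 = 336 now; the home team offers that and keeps 464.

464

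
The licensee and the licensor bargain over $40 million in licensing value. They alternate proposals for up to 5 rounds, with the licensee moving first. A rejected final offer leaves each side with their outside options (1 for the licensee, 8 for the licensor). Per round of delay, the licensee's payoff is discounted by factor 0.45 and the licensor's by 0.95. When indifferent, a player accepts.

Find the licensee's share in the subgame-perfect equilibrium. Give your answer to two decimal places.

8.70

By backward induction:
Round 5 (the licensee proposes): the licensor gets 8 if talks fail, so the licensee offers 8 and keeps 32.
Round 4 (the licensor proposes): the licensee can get 32 next round, worth 0.45 × 32 = 14.4 now. The licensor offers 14.4 and keeps 40 − 14.4 = 25.6.
Round 3 (the licensee proposes): the licensor can get 25.6 next round, worth 0.95 × 25.6 = 24.32 now, so the licensee offers 24.32, keeping 15.68.
Round 2 (the licensor proposes): the licensee can get 15.68 next round, worth 0.45 × 15.68 = 7.056 now. The licensor offers 7.056 and keeps 40 − 7.056 = 32.944.
Round 1 (the licensee proposes): the licensor can get 32.944 next round, worth 0.95 × 32.944 = 31.2968 now; the licensee offers that and keeps 8.7032.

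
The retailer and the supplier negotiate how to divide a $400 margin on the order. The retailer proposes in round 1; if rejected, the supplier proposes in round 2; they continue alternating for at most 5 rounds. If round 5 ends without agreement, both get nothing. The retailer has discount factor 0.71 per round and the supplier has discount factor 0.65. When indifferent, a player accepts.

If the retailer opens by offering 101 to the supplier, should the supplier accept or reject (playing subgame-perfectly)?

Round 5 (the retailer proposes): the supplier will accept anything ≥ 0, so the retailer offers 0 and keeps 400.
Round 4 (the supplier proposes): the retailer can get 400 next round, worth 0.71 × 400 = 284 now. The supplier offers 284 and keeps 400 − 284 = 116.
Round 3 (the retailer proposes): the supplier can get 116 next round, worth 0.65 × 116 = 75.4 now; the retailer offers that and keeps 324.6.
Round 2 (the supplier proposes): the retailer can get 324.6 next round, worth 0.71 × 324.6 = 230.466 now, so the supplier offers 230.466, keeping 169.534.
So by rejecting in round 1, the supplier gets 169.534 next round, worth 0.65 × 169.534 = 110.1971 now.
Offer 101 < 110.1971, so the supplier rejects.

Reject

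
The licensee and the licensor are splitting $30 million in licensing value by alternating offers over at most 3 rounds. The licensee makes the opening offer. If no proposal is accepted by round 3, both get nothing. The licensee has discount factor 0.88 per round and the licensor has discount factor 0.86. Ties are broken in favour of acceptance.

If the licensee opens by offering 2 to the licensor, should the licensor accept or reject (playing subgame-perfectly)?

Round 3 (the licensee proposes): rejection yields 0 for the licensor; the licensee offers 0 and keeps 30.
Round 2 (the licensor proposes): the licensee can get 30 next round, worth 0.88 × 30 = 26.4 now, so the licensor offers 26.4, keeping 3.6.
So by rejecting in round 1, the licensor gets 3.6 next round, worth 0.86 × 3.6 = 3.096 now.
Offer 2 < 3.096, so the licensor rejects.

Reject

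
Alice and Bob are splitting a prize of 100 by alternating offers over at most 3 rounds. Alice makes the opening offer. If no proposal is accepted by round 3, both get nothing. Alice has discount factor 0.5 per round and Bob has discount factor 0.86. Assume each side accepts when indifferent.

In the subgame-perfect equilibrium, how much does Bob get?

43

Round 3 (Alice proposes): rejection yields 0 for Bob; Alice offers 0 and keeps 100.
Round 2 (Bob proposes): Alice can get 100 next round, worth 0.5 × 100 = 50 now, so Bob offers 50, keeping 50.
Round 1 (Alice proposes): Bob can get 50 next round, worth 0.86 × 50 = 43 now; Alice offers that and keeps 57.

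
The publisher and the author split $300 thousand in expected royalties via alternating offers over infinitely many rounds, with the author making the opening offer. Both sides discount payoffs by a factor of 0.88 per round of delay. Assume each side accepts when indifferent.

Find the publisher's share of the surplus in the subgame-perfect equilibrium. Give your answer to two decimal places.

140.43

Let x be the author's share when the author proposes and y be the publisher's share when the publisher proposes.
The publisher accepts iff offered ≥ 0.88·y, so x = 300 − 0.88y. Symmetrically y = 300 − 0.88x.
Substituting: x = 300 − 0.88(300 − 0.88x), giving x(1 − 0.88·0.88) = 300(1 − 0.88).
So x = 300 × 0.12 / 0.2256 ≈ 159.5745, and the publisher receives 300 − x ≈ 140.4255.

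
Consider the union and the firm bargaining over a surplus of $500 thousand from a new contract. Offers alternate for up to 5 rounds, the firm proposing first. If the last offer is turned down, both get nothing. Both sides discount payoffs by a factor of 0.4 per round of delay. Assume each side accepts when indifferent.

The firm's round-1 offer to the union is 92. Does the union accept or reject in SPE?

Round 5 (the firm proposes): the union will accept anything ≥ 0, so the firm offers 0 and keeps 500.
Round 4 (the union proposes): the firm can get 500 next round, worth 0.4 × 500 = 200 now, so the union offers 200, keeping 300.
Round 3 (the firm proposes): the union can get 300 next round, worth 0.4 × 300 = 120 now; the firm offers that and keeps 380.
Round 2 (the union proposes): the firm can get 380 next round, worth 0.4 × 380 = 152 now, so the union offers 152, keeping 348.
So by rejecting in round 1, the union gets 348 next round, worth 0.4 × 348 = 139.2 now.
Offer 92 < 139.2, so the union rejects.

Reject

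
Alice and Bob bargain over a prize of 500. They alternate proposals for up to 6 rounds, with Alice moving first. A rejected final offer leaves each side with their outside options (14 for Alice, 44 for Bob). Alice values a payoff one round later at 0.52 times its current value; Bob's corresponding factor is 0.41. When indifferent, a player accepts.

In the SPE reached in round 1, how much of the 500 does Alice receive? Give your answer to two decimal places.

Round 6 (Bob proposes): Alice gets 14 if talks fail, so Bob offers 14 and keeps 486.
Round 5 (Alice proposes): Bob can get 486 next round, worth 0.41 × 486 = 199.26 now. Alice offers 199.26 and keeps 500 − 199.26 = 300.74.
Round 4 (Bob proposes): Alice can get 300.74 next round, worth 0.52 × 300.74 = 156.3848 now; Bob offers that and keeps 343.6152.
Round 3 (Alice proposes): Bob can get 343.6152 next round, worth 0.41 × 343.6152 = 140.882232 now, so Alice offers 140.882232, keeping 359.117768.
Round 2 (Bob proposes): Alice can get 359.117768 next round, worth 0.52 × 359.117768 = 186.74123936 now, so Bob offers 186.74123936, keeping 313.25876064.
Round 1 (Alice proposes): Bob can get 313.25876064 next round, worth 0.41 × 313.25876064 = 128.4360918624 now, so Alice offers 128.4360918624, keeping 371.5639081376.

371.56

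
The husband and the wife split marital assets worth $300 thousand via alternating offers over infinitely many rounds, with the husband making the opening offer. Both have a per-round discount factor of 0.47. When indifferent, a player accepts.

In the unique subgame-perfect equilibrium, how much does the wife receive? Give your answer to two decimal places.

95.92

Let x be the husband's share when the husband proposes and y be the wife's share when the wife proposes.
The wife accepts iff offered ≥ 0.47·y, so x = 300 − 0.47y. Symmetrically y = 300 − 0.47x.
Substituting: x = 300 − 0.47(300 − 0.47x), giving x(1 − 0.47·0.47) = 300(1 − 0.47).
So x = 300 × 0.53 / 0.7791 ≈ 204.0816, and the wife receives 300 − x ≈ 95.9184.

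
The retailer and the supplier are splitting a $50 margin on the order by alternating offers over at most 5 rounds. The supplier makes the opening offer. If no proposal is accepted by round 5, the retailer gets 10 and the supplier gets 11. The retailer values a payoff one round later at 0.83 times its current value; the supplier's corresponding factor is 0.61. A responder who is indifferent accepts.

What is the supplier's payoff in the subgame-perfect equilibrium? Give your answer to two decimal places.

Solve by backward induction from round 5.
Round 5 (the supplier proposes): the retailer gets 10 if talks fail, so the supplier offers 10 and keeps 40.
Round 4 (the retailer proposes): the supplier can get 40 next round, worth 0.61 × 40 = 24.4 now. The retailer offers 24.4 and keeps 50 − 24.4 = 25.6.
Round 3 (the supplier proposes): the retailer can get 25.6 next round, worth 0.83 × 25.6 = 21.248 now, so the supplier offers 21.248, keeping 28.752.
Round 2 (the retailer proposes): the supplier can get 28.752 next round, worth 0.61 × 28.752 = 17.53872 now; the retailer offers that and keeps 32.46128.
Round 1 (the supplier proposes): the retailer can get 32.46128 next round, worth 0.83 × 32.46128 = 26.9428624 now. The supplier offers 26.9428624 and keeps 50 − 26.9428624 = 23.0571376.

23.06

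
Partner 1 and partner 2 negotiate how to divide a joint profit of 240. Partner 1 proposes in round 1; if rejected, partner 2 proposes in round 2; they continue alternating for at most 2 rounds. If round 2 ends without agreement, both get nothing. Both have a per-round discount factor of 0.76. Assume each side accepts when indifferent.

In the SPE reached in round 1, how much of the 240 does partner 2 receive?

Solve by backward induction from round 2.
Round 2 (partner 2 proposes): rejection yields 0 for partner 1; partner 2 offers 0 and keeps 240.
Round 1 (partner 1 proposes): partner 2 can get 240 next round, worth 0.76 × 240 = 182.4 now, so partner 1 offers 182.4, keeping 57.6.

182.4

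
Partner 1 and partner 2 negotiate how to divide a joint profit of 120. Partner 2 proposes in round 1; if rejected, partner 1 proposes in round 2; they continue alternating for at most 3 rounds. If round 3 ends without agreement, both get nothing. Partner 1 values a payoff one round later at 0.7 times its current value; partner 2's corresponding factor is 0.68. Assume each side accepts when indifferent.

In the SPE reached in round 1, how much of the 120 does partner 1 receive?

Work backward from the last round.
Round 3 (partner 2 proposes): rejection yields 0 for partner 1; partner 2 offers 0 and keeps 120.
Round 2 (partner 1 proposes): partner 2 can get 120 next round, worth 0.68 × 120 = 81.6 now. Partner 1 offers 81.6 and keeps 120 − 81.6 = 38.4.
Round 1 (partner 2 proposes): partner 1 can get 38.4 next round, worth 0.7 × 38.4 = 26.88 now; partner 2 offers that and keeps 93.12.

26.88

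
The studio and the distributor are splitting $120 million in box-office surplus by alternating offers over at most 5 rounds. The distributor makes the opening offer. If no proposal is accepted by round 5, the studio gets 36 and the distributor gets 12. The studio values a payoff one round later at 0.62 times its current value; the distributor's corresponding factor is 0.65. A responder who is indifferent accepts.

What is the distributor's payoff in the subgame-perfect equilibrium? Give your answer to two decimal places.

77.62

Round 5 (the distributor proposes): the studio gets 36 if talks fail, so the distributor offers 36 and keeps 84.
Round 4 (the studio proposes): the distributor can get 84 next round, worth 0.65 × 84 = 54.6 now; the studio offers that and keeps 65.4.
Round 3 (the distributor proposes): the studio can get 65.4 next round, worth 0.62 × 65.4 = 40.548 now; the distributor offers that and keeps 79.452.
Round 2 (the studio proposes): the distributor can get 79.452 next round, worth 0.65 × 79.452 = 51.6438 now. The studio offers 51.6438 and keeps 120 − 51.6438 = 68.3562.
Round 1 (the distributor proposes): the studio can get 68.3562 next round, worth 0.62 × 68.3562 = 42.380844 now; the distributor offers that and keeps 77.619156.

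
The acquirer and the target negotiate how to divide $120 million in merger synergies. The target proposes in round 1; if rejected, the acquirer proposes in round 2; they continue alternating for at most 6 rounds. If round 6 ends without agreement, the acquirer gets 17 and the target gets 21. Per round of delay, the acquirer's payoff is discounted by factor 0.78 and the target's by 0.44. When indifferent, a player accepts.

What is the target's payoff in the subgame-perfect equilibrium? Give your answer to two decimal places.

Round 6 (the acquirer proposes): the target gets 21 if talks fail, so the acquirer offers 21 and keeps 99.
Round 5 (the target proposes): the acquirer can get 99 next round, worth 0.78 × 99 = 77.22 now. The target offers 77.22 and keeps 120 − 77.22 = 42.78.
Round 4 (the acquirer proposes): the target can get 42.78 next round, worth 0.44 × 42.78 = 18.8232 now, so the acquirer offers 18.8232, keeping 101.1768.
Round 3 (the target proposes): the acquirer can get 101.1768 next round, worth 0.78 × 101.1768 = 78.917904 now, so the target offers 78.917904, keeping 41.082096.
Round 2 (the acquirer proposes): the target can get 41.082096 next round, worth 0.44 × 41.082096 = 18.07612224 now; the acquirer offers that and keeps 101.92387776.
Round 1 (the target proposes): the acquirer can get 101.92387776 next round, worth 0.78 × 101.92387776 = 79.5006246528 now, so the target offers 79.5006246528, keeping 40.4993753472.

40.50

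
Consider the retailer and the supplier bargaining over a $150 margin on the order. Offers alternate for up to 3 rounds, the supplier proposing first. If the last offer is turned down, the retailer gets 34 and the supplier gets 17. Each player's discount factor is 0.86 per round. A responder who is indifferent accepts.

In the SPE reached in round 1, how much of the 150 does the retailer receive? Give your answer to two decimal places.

Round 3 (the supplier proposes): the retailer gets 34 if talks fail, so the supplier offers 34 and keeps 116.
Round 2 (the retailer proposes): the supplier can get 116 next round, worth 0.86 × 116 = 99.76 now, so the retailer offers 99.76, keeping 50.24.
Round 1 (the supplier proposes): the retailer can get 50.24 next round, worth 0.86 × 50.24 = 43.2064 now, so the supplier offers 43.2064, keeping 106.7936.

43.21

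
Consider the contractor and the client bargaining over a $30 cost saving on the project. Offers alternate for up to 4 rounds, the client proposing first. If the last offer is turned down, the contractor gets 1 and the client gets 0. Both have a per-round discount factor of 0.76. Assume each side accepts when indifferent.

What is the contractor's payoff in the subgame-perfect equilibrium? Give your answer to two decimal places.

18.64

Round 4 (the contractor proposes): the client will accept anything ≥ 0, so the contractor offers 0 and keeps 30.
Round 3 (the client proposes): the contractor can get 30 next round, worth 0.76 × 30 = 22.8 now; the client offers that and keeps 7.2.
Round 2 (the contractor proposes): the client can get 7.2 next round, worth 0.76 × 7.2 = 5.472 now, so the contractor offers 5.472, keeping 24.528.
Round 1 (the client proposes): the contractor can get 24.528 next round, worth 0.76 × 24.528 = 18.64128 now, so the client offers 18.64128, keeping 11.35872.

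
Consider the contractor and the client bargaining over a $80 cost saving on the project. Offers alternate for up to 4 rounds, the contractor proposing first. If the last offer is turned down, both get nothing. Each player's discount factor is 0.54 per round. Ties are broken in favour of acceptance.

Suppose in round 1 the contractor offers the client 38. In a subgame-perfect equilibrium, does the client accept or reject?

Round 4 (the client proposes): rejection yields 0 for the contractor; the client offers 0 and keeps 80.
Round 3 (the contractor proposes): the client can get 80 next round, worth 0.54 × 80 = 43.2 now; the contractor offers that and keeps 36.8.
Round 2 (the client proposes): the contractor can get 36.8 next round, worth 0.54 × 36.8 = 19.872 now; the client offers that and keeps 60.128.
So by rejecting in round 1, the client gets 60.128 next round, worth 0.54 × 60.128 = 32.46912 now.
Offer 38 ≥ 32.46912, so the client accepts.

Accept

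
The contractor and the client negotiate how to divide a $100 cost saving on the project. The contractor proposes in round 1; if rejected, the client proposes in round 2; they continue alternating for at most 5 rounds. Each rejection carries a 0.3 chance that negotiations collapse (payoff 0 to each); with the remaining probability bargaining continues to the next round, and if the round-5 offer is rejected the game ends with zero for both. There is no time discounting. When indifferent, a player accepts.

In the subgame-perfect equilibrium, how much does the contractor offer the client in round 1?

By backward induction:
Round 5 (the contractor proposes): the client will accept anything ≥ 0, so the contractor offers 0 and keeps 100.
Round 4 (the client proposes): rejecting gives the contractor an expected 0.7 × 100 = 70. The client offers 70 and keeps 100 − 70 = 30.
Round 3 (the contractor proposes): rejecting gives the client an expected 0.7 × 30 = 21; the contractor offers that and keeps 79.
Round 2 (the client proposes): rejecting gives the contractor an expected 0.7 × 79 = 55.3; the client offers that and keeps 44.7.
Round 1 (the contractor proposes): rejecting gives the client an expected 0.7 × 44.7 = 31.29. The contractor offers 31.29 and keeps 100 − 31.29 = 68.71.

31.29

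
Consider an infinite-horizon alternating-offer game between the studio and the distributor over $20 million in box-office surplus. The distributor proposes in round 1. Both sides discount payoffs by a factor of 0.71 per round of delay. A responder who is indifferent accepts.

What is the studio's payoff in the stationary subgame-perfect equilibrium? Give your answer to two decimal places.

8.30

When the distributor proposes, the studio accepts any offer worth at least 0.71 times what the studio would get by proposing next round; and vice versa.
This gives x = 20 − 0.71y and y = 20 − 0.71x, where x and y are each side's share when it proposes.
Hence (1 − 0.71·0.71)x = 20(1 − 0.71), i.e. 0.4959·x = 5.8.
x ≈ 11.6959; the studio's share is 20 − x ≈ 8.3041.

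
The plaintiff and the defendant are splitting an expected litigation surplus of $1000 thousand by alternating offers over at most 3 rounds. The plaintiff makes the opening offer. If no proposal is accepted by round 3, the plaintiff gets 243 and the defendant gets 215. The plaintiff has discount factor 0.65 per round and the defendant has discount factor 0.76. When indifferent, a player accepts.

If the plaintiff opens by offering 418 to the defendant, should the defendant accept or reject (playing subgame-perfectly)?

Accept

Round 3 (the plaintiff proposes): the defendant gets 215 if talks fail, so the plaintiff offers 215 and keeps 785.
Round 2 (the defendant proposes): the plaintiff can get 785 next round, worth 0.65 × 785 = 510.25 now, so the defendant offers 510.25, keeping 489.75.
So by rejecting in round 1, the defendant gets 489.75 next round, worth 0.76 × 489.75 = 372.21 now.
Offer 418 ≥ 372.21, so the defendant accepts.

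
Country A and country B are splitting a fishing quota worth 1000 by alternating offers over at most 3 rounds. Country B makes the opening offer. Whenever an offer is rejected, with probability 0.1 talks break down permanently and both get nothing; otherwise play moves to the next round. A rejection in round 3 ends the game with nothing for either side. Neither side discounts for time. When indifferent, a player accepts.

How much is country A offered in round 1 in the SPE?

90

Round 3 (country B proposes): rejection yields 0 for country A; country B offers 0 and keeps 1000.
Round 2 (country A proposes): rejecting gives country B an expected 0.9 × 1000 = 900, so country A offers 900, keeping 100.
Round 1 (country B proposes): rejecting gives country A an expected 0.9 × 100 = 90; country B offers that and keeps 910.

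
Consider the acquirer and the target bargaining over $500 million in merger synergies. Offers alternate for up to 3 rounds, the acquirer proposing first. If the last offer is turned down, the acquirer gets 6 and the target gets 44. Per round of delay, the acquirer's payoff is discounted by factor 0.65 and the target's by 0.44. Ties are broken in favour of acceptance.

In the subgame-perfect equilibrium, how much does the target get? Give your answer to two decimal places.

Work backward from the last round.
Round 3 (the acquirer proposes): the target gets 44 if talks fail, so the acquirer offers 44 and keeps 456.
Round 2 (the target proposes): the acquirer can get 456 next round, worth 0.65 × 456 = 296.4 now. The target offers 296.4 and keeps 500 − 296.4 = 203.6.
Round 1 (the acquirer proposes): the target can get 203.6 next round, worth 0.44 × 203.6 = 89.584 now, so the acquirer offers 89.584, keeping 410.416.

89.58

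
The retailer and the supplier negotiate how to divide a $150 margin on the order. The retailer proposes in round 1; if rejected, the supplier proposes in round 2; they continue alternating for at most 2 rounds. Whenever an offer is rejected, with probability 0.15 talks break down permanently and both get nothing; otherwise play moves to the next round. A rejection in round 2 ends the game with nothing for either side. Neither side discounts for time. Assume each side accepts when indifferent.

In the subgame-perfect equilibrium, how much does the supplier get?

127.5

Round 2 (the supplier proposes): the retailer will accept anything ≥ 0, so the supplier offers 0 and keeps 150.
Round 1 (the retailer proposes): rejecting gives the supplier an expected 0.85 × 150 = 127.5; the retailer offers that and keeps 22.5.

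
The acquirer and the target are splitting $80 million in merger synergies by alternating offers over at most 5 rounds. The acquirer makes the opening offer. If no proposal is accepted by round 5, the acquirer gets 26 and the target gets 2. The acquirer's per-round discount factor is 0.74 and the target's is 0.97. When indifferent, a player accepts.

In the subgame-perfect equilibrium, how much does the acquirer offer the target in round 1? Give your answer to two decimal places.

35.69

Solve by backward induction from round 5.
Round 5 (the acquirer proposes): the target gets 2 if talks fail, so the acquirer offers 2 and keeps 78.
Round 4 (the target proposes): the acquirer can get 78 next round, worth 0.74 × 78 = 57.72 now, so the target offers 57.72, keeping 22.28.
Round 3 (the acquirer proposes): the target can get 22.28 next round, worth 0.97 × 22.28 = 21.6116 now, so the acquirer offers 21.6116, keeping 58.3884.
Round 2 (the target proposes): the acquirer can get 58.3884 next round, worth 0.74 × 58.3884 = 43.207416 now, so the target offers 43.207416, keeping 36.792584.
Round 1 (the acquirer proposes): the target can get 36.792584 next round, worth 0.97 × 36.792584 = 35.68880648 now. The acquirer offers 35.68880648 and keeps 80 − 35.68880648 = 44.31119352.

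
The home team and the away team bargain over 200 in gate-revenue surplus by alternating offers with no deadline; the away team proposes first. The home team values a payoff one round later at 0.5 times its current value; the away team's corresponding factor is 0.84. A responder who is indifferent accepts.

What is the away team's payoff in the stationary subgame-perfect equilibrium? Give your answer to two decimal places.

When the away team proposes, the home team accepts any offer worth at least 0.5 times what the home team would get by proposing next round; and vice versa.
This gives x = 200 − 0.5y and y = 200 − 0.84x, where x and y are each side's share when it proposes.
Hence (1 − 0.5·0.84)x = 200(1 − 0.5), i.e. 0.58·x = 100.
x ≈ 172.4138; the home team's share is 200 − x ≈ 27.5862.

172.41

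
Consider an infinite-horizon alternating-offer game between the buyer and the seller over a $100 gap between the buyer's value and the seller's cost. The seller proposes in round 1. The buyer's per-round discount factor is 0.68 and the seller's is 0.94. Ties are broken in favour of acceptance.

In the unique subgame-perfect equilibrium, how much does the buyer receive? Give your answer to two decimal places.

Let x be the seller's share when the seller proposes and y be the buyer's share when the buyer proposes.
The buyer accepts iff offered ≥ 0.68·y, so x = 100 − 0.68y. Symmetrically y = 100 − 0.94x.
Substituting: x = 100 − 0.68(100 − 0.94x), giving x(1 − 0.94·0.68) = 100(1 − 0.68).
So x = 100 × 0.32 / 0.3608 ≈ 88.6918, and the buyer receives 100 − x ≈ 11.3082.

11.31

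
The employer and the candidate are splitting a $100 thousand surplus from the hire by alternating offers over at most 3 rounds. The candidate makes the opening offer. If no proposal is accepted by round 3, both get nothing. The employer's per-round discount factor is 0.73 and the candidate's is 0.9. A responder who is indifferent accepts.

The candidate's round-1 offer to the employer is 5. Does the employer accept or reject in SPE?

Round 3 (the candidate proposes): the employer will accept anything ≥ 0, so the candidate offers 0 and keeps 100.
Round 2 (the employer proposes): the candidate can get 100 next round, worth 0.9 × 100 = 90 now; the employer offers that and keeps 10.
So by rejecting in round 1, the employer gets 10 next round, worth 0.73 × 10 = 7.3 now.
Offer 5 < 7.3, so the employer rejects.

Reject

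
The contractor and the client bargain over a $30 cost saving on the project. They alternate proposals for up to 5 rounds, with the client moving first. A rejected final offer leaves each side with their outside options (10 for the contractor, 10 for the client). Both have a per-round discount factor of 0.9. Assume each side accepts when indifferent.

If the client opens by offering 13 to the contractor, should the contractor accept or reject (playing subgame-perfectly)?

Work out the contractor's continuation value if the offer is rejected.
Round 5 (the client proposes): the contractor gets 10 if talks fail, so the client offers 10 and keeps 20.
Round 4 (the contractor proposes): the client can get 20 next round, worth 0.9 × 20 = 18 now, so the contractor offers 18, keeping 12.
Round 3 (the client proposes): the contractor can get 12 next round, worth 0.9 × 12 = 10.8 now, so the client offers 10.8, keeping 19.2.
Round 2 (the contractor proposes): the client can get 19.2 next round, worth 0.9 × 19.2 = 17.28 now, so the contractor offers 17.28, keeping 12.72.
So by rejecting in round 1, the contractor gets 12.72 next round, worth 0.9 × 12.72 = 11.448 now.
Offer 13 ≥ 11.448, so the contractor accepts.

Accept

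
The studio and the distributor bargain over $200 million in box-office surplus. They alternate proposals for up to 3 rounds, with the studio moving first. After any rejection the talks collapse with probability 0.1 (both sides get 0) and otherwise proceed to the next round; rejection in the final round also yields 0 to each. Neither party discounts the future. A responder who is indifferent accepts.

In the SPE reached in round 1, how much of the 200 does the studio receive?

182

Round 3 (the studio proposes): rejection yields 0 for the distributor; the studio offers 0 and keeps 200.
Round 2 (the distributor proposes): rejecting gives the studio an expected 0.9 × 200 = 180. The distributor offers 180 and keeps 200 − 180 = 20.
Round 1 (the studio proposes): rejecting gives the distributor an expected 0.9 × 20 = 18, so the studio offers 18, keeping 182.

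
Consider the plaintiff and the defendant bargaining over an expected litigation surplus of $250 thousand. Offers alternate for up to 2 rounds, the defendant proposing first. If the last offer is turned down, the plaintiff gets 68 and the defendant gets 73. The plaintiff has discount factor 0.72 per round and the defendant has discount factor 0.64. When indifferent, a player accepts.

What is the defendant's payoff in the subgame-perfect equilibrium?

By backward induction:
Round 2 (the plaintiff proposes): the defendant gets 73 if talks fail, so the plaintiff offers 73 and keeps 177.
Round 1 (the defendant proposes): the plaintiff can get 177 next round, worth 0.72 × 177 = 127.44 now; the defendant offers that and keeps 122.56.

122.56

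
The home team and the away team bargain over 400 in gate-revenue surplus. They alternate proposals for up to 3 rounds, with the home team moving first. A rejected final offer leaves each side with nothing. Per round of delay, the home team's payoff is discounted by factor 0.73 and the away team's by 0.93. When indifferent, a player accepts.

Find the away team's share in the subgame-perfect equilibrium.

By backward induction:
Round 3 (the home team proposes): the away team will accept anything ≥ 0, so the home team offers 0 and keeps 400.
Round 2 (the away team proposes): the home team can get 400 next round, worth 0.73 × 400 = 292 now. The away team offers 292 and keeps 400 − 292 = 108.
Round 1 (the home team proposes): the away team can get 108 next round, worth 0.93 × 108 = 100.44 now, so the home team offers 100.44, keeping 299.56.

100.44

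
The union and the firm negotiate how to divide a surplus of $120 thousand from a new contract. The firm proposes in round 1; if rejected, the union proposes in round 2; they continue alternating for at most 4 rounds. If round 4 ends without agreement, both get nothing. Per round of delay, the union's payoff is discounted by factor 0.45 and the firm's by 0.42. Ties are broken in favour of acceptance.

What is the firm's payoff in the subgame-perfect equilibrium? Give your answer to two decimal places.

Round 4 (the union proposes): rejection yields 0 for the firm; the union offers 0 and keeps 120.
Round 3 (the firm proposes): the union can get 120 next round, worth 0.45 × 120 = 54 now. The firm offers 54 and keeps 120 − 54 = 66.
Round 2 (the union proposes): the firm can get 66 next round, worth 0.42 × 66 = 27.72 now; the union offers that and keeps 92.28.
Round 1 (the firm proposes): the union can get 92.28 next round, worth 0.45 × 92.28 = 41.526 now, so the firm offers 41.526, keeping 78.474.

78.47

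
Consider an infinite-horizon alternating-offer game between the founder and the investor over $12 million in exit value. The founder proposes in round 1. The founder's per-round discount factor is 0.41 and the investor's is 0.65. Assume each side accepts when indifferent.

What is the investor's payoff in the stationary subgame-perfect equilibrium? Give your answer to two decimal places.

When the founder proposes, the investor accepts any offer worth at least 0.65 times what the investor would get by proposing next round; and vice versa.
This gives x = 12 − 0.65y and y = 12 − 0.41x, where x and y are each side's share when it proposes.
Hence (1 − 0.65·0.41)x = 12(1 − 0.65), i.e. 0.7335·x = 4.2.
x ≈ 5.7260; the investor's share is 12 − x ≈ 6.2740.

6.27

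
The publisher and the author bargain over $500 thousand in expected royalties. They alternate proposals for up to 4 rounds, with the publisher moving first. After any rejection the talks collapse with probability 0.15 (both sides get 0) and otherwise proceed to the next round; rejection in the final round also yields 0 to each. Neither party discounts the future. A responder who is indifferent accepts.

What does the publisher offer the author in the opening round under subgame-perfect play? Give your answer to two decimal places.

370.81

Round 4 (the author proposes): the publisher will accept anything ≥ 0, so the author offers 0 and keeps 500.
Round 3 (the publisher proposes): rejecting gives the author an expected 0.85 × 500 = 425. The publisher offers 425 and keeps 500 − 425 = 75.
Round 2 (the author proposes): rejecting gives the publisher an expected 0.85 × 75 = 63.75, so the author offers 63.75, keeping 436.25.
Round 1 (the publisher proposes): rejecting gives the author an expected 0.85 × 436.25 = 370.8125. The publisher offers 370.8125 and keeps 500 − 370.8125 = 129.1875.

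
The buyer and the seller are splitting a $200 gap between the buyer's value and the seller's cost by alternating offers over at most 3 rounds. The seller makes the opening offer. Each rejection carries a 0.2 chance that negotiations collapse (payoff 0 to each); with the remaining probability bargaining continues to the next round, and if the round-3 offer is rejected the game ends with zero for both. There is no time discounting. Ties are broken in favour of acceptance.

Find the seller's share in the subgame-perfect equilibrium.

168

Round 3 (the seller proposes): rejection yields 0 for the buyer; the seller offers 0 and keeps 200.
Round 2 (the buyer proposes): rejecting gives the seller an expected 0.8 × 200 = 160, so the buyer offers 160, keeping 40.
Round 1 (the seller proposes): rejecting gives the buyer an expected 0.8 × 40 = 32; the seller offers that and keeps 168.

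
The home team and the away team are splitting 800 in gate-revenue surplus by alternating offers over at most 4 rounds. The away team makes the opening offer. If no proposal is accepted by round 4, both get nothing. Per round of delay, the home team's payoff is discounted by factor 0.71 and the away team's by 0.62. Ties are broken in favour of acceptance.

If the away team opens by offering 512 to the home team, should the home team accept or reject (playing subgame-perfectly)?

Round 4 (the home team proposes): the away team will accept anything ≥ 0, so the home team offers 0 and keeps 800.
Round 3 (the away team proposes): the home team can get 800 next round, worth 0.71 × 800 = 568 now, so the away team offers 568, keeping 232.
Round 2 (the home team proposes): the away team can get 232 next round, worth 0.62 × 232 = 143.84 now, so the home team offers 143.84, keeping 656.16.
So by rejecting in round 1, the home team gets 656.16 next round, worth 0.71 × 656.16 = 465.8736 now.
Offer 512 ≥ 465.8736, so the home team accepts.

Accept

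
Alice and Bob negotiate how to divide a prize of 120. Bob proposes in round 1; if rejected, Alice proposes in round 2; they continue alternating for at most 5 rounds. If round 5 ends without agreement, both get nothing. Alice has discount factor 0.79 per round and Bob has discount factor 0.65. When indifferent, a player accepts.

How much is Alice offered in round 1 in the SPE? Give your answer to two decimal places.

50.22

Round 5 (Bob proposes): Alice will accept anything ≥ 0, so Bob offers 0 and keeps 120.
Round 4 (Alice proposes): Bob can get 120 next round, worth 0.65 × 120 = 78 now. Alice offers 78 and keeps 120 − 78 = 42.
Round 3 (Bob proposes): Alice can get 42 next round, worth 0.79 × 42 = 33.18 now; Bob offers that and keeps 86.82.
Round 2 (Alice proposes): Bob can get 86.82 next round, worth 0.65 × 86.82 = 56.433 now, so Alice offers 56.433, keeping 63.567.
Round 1 (Bob proposes): Alice can get 63.567 next round, worth 0.79 × 63.567 = 50.21793 now, so Bob offers 50.21793, keeping 69.78207.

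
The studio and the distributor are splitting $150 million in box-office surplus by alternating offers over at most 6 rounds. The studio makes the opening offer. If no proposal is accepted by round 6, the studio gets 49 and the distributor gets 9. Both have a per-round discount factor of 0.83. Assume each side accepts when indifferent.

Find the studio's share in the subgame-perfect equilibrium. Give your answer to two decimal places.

Round 6 (the distributor proposes): the studio gets 49 if talks fail, so the distributor offers 49 and keeps 101.
Round 5 (the studio proposes): the distributor can get 101 next round, worth 0.83 × 101 = 83.83 now, so the studio offers 83.83, keeping 66.17.
Round 4 (the distributor proposes): the studio can get 66.17 next round, worth 0.83 × 66.17 = 54.9211 now, so the distributor offers 54.9211, keeping 95.0789.
Round 3 (the studio proposes): the distributor can get 95.0789 next round, worth 0.83 × 95.0789 = 78.915487 now, so the studio offers 78.915487, keeping 71.084513.
Round 2 (the distributor proposes): the studio can get 71.084513 next round, worth 0.83 × 71.084513 = 59.00014579 now, so the distributor offers 59.00014579, keeping 90.99985421.
Round 1 (the studio proposes): the distributor can get 90.99985421 next round, worth 0.83 × 90.99985421 = 75.5298789943 now; the studio offers that and keeps 74.4701210057.

74.47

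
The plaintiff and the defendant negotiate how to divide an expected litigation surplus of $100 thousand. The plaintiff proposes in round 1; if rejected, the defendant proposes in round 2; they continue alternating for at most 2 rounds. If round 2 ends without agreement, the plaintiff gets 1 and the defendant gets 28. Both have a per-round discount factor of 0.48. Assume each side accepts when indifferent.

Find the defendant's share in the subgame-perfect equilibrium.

47.52

Solve by backward induction from round 2.
Round 2 (the defendant proposes): the plaintiff gets 1 if talks fail, so the defendant offers 1 and keeps 99.
Round 1 (the plaintiff proposes): the defendant can get 99 next round, worth 0.48 × 99 = 47.52 now; the plaintiff offers that and keeps 52.48.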